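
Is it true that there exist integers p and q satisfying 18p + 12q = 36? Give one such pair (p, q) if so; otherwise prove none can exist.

Every value of 18p + 12q is a multiple of gcd(18, 12) = 6; since 6 ∣ 36, solutions exist.
Dividing through by 6 reduces the equation to 3p + 2q = 6.
Dividing repeatedly: 3 = 1·2 + 1, 2 = 2·1 + 0.
Working back up the chain: 1 = 3 − 1·2. So 3·1 + 2·(-1) = 1.
Times 6: 3·6 + 2·(-6) = 6, so (6, -6) solves it.
Shifting by a multiple of (2, −3) keeps it a solution: p = 6 − 3·2 = 0, q = -6 + 3·3 = 3.
Indeed 18·0 + 12·3 = 0 + 36 = 36.

p = 0, q = 3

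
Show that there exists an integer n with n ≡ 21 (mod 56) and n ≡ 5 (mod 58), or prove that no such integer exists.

Here gcd(56, 58) = 2, and both 21 and 5 leave remainder 1 mod 2, so the system is consistent.
Put n = 21 + 56t, so we need 56t ≡ 42 (mod 58), equivalently (divide by 2) 28t ≡ 21 (mod 29).
To invert 28 modulo 29: 29 = 1·28 + 1, 28 = 28·1 + 0, and unwinding, 1 = 29 − 1·28. Thus 28⁻¹ ≡ -1 ≡ 28 (mod 29).
Therefore t ≡ 28·21 = 588 ≡ 8 (mod 29).
Then n = 21 + 56·8 = 469.
Verify: 469 = 8·56 + 21 and 469 = 8·58 + 5. ✓

n = 469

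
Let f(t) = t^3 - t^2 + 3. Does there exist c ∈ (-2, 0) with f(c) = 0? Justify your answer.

f(-2) = -9 and f(0) = 3, which have opposite signs.
As a polynomial, f is continuous on every closed interval.
So by the Intermediate Value Theorem there is a c strictly between -2 and 0 with f(c) = 0.

Yes, such a c exists.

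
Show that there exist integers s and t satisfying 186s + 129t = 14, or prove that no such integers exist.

There are no such integers.

Both 186 and 129 are divisible by gcd(186, 129) = 3, hence so is any combination 186s + 129t.
But 14 is not a multiple of 3 (it leaves remainder 2).
Therefore 186s + 129t = 14 has no solution in integers.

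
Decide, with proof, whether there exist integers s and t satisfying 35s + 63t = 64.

No, no such integers exist.

Any value of 35s + 63t is a multiple of gcd(35, 63) = 7.
But 64 = 7·9 + 1, so 7 ∤ 64.
Hence no integers s, t satisfy the equation.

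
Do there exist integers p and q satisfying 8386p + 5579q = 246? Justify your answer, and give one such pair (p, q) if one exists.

Both 8386 and 5579 are divisible by gcd(8386, 5579) = 7, hence so is any combination 8386p + 5579q.
However 246 leaves remainder 1 on division by 7.
So the equation is unsolvable over ℤ.

No such integers exist.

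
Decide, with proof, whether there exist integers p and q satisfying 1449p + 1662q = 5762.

No, no such integers exist.

gcd(1449, 1662) = 3, so every integer of the form 1449p + 1662q is a multiple of 3.
But 5762 is not a multiple of 3 (it leaves remainder 2).
Hence no integers p, q satisfy the equation.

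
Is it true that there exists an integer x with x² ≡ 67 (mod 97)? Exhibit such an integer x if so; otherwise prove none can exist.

97 is prime, so by Euler's criterion 67 is a square mod 97 iff 67^((97−1)/2) = 67^48 ≡ 1 (mod 97).
Repeated squaring mod 97: 67^2 = 4489 ≡ 27; 67^4 ≡ 27² = 729 ≡ 50; 67^8 ≡ 50² = 2500 ≡ 75; 67^16 ≡ 75² = 5625 ≡ 96; 67^32 ≡ 96² = 9216 ≡ 1.
Since 48 = 32 + 16, 67^48 ≡ 1 · 96; multiplying out mod 97: 1·96 = 96 ≡ 96. Thus 67^48 ≡ 96 ≡ −1 (mod 97).
The value −1 means 67 is a non-residue modulo 97, so x² ≡ 67 (mod 97) is impossible.

No, no such integer exists.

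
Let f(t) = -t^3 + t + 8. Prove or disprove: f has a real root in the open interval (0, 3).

f(0) = 8 and f(3) = -16, which have opposite signs.
As a polynomial, f is continuous on every closed interval.
By the Intermediate Value Theorem f must vanish at some point of (0, 3).

Yes, f has a root in the interval.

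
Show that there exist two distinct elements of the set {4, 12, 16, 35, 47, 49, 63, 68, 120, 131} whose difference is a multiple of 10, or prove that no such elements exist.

Reduce each element modulo 10: 4↦4, 12↦2, 16↦6, 35↦5, 47↦7, 49↦9, 63↦3, 68↦8, 120↦0, 131↦1.
No residue repeats among the 10 elements, so no pair has difference ≡ 0 (mod 10).

No such pair exists.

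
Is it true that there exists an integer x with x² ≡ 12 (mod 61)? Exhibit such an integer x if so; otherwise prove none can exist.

Take x = 16. Then 16² = 256 = 4·61 + 12, so 16² ≡ 12 (mod 61).

x = 16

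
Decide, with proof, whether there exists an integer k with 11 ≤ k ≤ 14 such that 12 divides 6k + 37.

No such integer k in that range exists.

At k = 11, 6·11 + 37 = 103 ≡ 7 (mod 12), and each step in k adds 6, giving residues 7, 1, 7, 1 for k = 11, 12, 13, 14.
None is 0, so 12 never divides 6k + 37 on this range.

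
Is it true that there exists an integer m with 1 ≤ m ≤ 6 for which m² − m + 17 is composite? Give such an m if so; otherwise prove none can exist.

The values for m = 1, 2, …, 6 are 17, 19, 23, 29, 37, 47, and each of these is prime.
So no value in the range makes the expression composite.

No, no such integer m in that range exists.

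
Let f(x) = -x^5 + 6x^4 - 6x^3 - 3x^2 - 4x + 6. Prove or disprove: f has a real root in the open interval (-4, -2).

The endpoint values f(-4) = 2918 and f(-2) = 178 are both positive. Claim: f(x) > 0 for every x in (-4, -2).
Shift to the endpoint -2: with x = -2 − u (0 < u < 2), one computes f(-2 − u) = u^5 + 16u^4 + 94u^3 + 257u^2 + 336u + 178.
The nonzero coefficients here are all positive, so for u > 0 every term is positive (or zero), and the constant term 178 is strictly positive.
So f is strictly positive on (-4, -2); no root exists in the interval.

No.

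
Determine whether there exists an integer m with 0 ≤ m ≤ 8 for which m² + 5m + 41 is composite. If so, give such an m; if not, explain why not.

At m = 7: 7² + 5·7 + 41 = 125 = 5·25, which is composite.

m = 7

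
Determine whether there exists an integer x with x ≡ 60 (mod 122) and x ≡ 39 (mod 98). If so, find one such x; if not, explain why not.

No, no such integer exists.

Both moduli are multiples of 2 = gcd(122, 98), so any solution would satisfy x ≡ 60 and x ≡ 39 modulo 2 simultaneously.
These are incompatible: 60 − 39 = 21 is not divisible by 2.
So no integer satisfies both congruences.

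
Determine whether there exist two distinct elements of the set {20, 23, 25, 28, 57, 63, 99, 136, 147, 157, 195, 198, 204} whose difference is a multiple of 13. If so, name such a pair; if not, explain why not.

Residues mod 13: 20↦7, 23↦10, 25↦12, 28↦2, 57↦5, 63↦11, 99↦8, 136↦6, 147↦4, 157↦1, 195↦0, 198↦3, 204↦9.
All 13 residues are distinct, so no two elements differ by a multiple of 13.

There is no such pair.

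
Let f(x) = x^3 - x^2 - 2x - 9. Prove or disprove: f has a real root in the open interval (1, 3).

f(1) = -11 and f(3) = 3, which have opposite signs.
Since f is a polynomial it is continuous on [1, 3].
By the Intermediate Value Theorem, f takes the value 0 somewhere in the open interval.

Yes, f has a root in the interval.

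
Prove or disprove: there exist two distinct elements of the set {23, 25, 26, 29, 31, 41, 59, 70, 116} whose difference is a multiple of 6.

The pair (23, 29) works.

Both 23 and 29 leave remainder 5 on division by 6; their difference 6 = 1·6 is a multiple of 6.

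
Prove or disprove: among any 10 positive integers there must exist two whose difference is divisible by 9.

Partition the integers by their residue mod 9; there are 9 classes.
Placing 10 integers into 9 classes, some class receives at least two — say a and b.
Their difference a − b is then a multiple of 9.

True.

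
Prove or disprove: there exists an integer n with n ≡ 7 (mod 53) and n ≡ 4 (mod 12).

n = 484

The moduli 53 and 12 are coprime, so by the Chinese Remainder Theorem a unique solution modulo 636 exists.
Any solution of the first congruence is n = 7 + 53t; substituting into the second, 53t ≡ 4 − 7 ≡ 9 (mod 12).
53 ≡ 5 (mod 12), so this reads 5t ≡ 9 (mod 12). Invert 5 mod 12 by the Euclidean algorithm: 12 = 2·5 + 2, 5 = 2·2 + 1, 2 = 2·1 + 0; back-substituting, 1 = 5 − 2·2 = 5 − 2·(12 − 2·5) = −2·12 + 5·5. Hence 5·5 ≡ 1, so 5⁻¹ ≡ 5 (mod 12).
Multiplying by 5: t ≡ 5·9 = 45 ≡ 9 (mod 12).
With t = 9: n = 7 + 53·9 = 484.
Verify: 484 = 9·53 + 7 and 484 = 40·12 + 4. ✓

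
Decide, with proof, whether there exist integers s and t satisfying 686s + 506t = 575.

There are no such integers.

Both 686 and 506 are divisible by gcd(686, 506) = 2, hence so is any combination 686s + 506t.
But 575 = 2·287 + 1, so 2 ∤ 575.
Hence no integers s, t satisfy the equation.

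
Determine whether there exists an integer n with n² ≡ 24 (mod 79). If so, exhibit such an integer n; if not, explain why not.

There is no such integer.

Apply Euler's criterion with the prime 79: 24 is a quadratic residue iff 24^39 ≡ 1 (mod 79), and a non-residue iff it is ≡ −1.
Squaring successively (mod 79): 24^2 = 576 ≡ 23; 24^4 ≡ 23² = 529 ≡ 55; 24^8 ≡ 55² = 3025 ≡ 23; 24^16 ≡ 23² = 529 ≡ 55; 24^32 ≡ 55² = 3025 ≡ 23.
Since 39 = 32 + 4 + 2 + 1, 24^39 ≡ 23 · 55 · 23 · 24; multiplying out mod 79: 23·55 = 1265 ≡ 1, then 1·23 = 23 ≡ 23, then 23·24 = 552 ≡ 78. Thus 24^39 ≡ 78 ≡ −1 (mod 79).
By Euler's criterion 24 is a quadratic non-residue mod 79: no n satisfies n² ≡ 24 (mod 79).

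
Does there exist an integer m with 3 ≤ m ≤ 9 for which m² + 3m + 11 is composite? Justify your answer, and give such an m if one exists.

At m = 8: 8² + 3·8 + 11 = 99 = 3·33, which is composite.

m = 8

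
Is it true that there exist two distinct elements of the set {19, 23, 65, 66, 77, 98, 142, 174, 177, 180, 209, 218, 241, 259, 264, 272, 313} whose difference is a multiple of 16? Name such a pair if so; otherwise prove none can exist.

Reduce each element mod 16: 19↦3, 23↦7, 65↦1, 66↦2, 77↦13, 98↦2, 142↦14, 174↦14, 177↦1, 180↦4, 209↦1, 218↦10, 241↦1, 259↦3, 264↦8, 272↦0, 313↦9. The residue 3 repeats (at 19 and 259), and 259 − 19 = 240 = 15·16.

The pair (19, 259) works.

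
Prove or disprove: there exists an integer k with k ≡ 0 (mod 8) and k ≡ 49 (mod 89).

k = 672

The moduli 8 and 89 are coprime, so by the Chinese Remainder Theorem a unique solution modulo 712 exists.
Write k = 0 + 8t and require 0 + 8t ≡ 49 (mod 89), i.e. 8t ≡ 49 (mod 89).
Since 8·78 = 624 = 7·89 + 1, the inverse of 8 mod 89 is 78.
Multiplying by 78: t ≡ 78·49 = 3822 ≡ 84 (mod 89).
With t = 84: k = 0 + 8·84 = 672.
Verify: 672 = 84·8 + 0 and 672 = 7·89 + 49. ✓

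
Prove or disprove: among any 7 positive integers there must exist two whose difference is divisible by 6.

There are exactly 6 possible remainders on division by 6.
With 7 integers and only 6 classes, the pigeonhole principle forces two of them, say a and b, into the same class.
Then a ≡ b (mod 6), i.e. 6 ∣ (a − b).

Yes, this is always true.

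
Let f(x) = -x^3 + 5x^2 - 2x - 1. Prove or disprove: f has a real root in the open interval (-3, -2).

The endpoint values f(-3) = 77 and f(-2) = 31 are both positive. Claim: f(x) > 0 for every x in (-3, -2).
Shift to the endpoint -2: with x = -2 − u (0 < u < 1), one computes f(-2 − u) = u^3 + 11u^2 + 34u + 31.
All 4 nonzero coefficients of this polynomial in u are positive; hence for u > 0 the value is a sum of positive terms (the constant 31 among them).
Therefore f(x) > 0 throughout (-3, -2), and f has no zero there.

No such root exists.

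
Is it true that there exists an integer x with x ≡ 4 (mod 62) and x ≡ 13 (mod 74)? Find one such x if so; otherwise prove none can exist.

Both moduli are multiples of 2 = gcd(62, 74), so any solution would satisfy x ≡ 4 and x ≡ 13 modulo 2 simultaneously.
However 4 ≡ 0 and 13 ≡ 1 (mod 2), and 0 ≠ 1.
Hence the system has no solution.

No such integer exists.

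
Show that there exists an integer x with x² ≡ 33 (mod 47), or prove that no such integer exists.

Apply Euler's criterion with the prime 47: 33 is a quadratic residue iff 33^23 ≡ 1 (mod 47), and a non-residue iff it is ≡ −1.
Repeated squaring mod 47: 33^2 = 1089 ≡ 8; 33^4 ≡ 8² = 64 ≡ 17; 33^8 ≡ 17² = 289 ≡ 7; 33^16 ≡ 7² = 49 ≡ 2.
Since 23 = 16 + 4 + 2 + 1, 33^23 ≡ 2 · 17 · 8 · 33; multiplying out mod 47: 2·17 = 34 ≡ 34, then 34·8 = 272 ≡ 37, then 37·33 = 1221 ≡ 46. Thus 33^23 ≡ 46 ≡ −1 (mod 47).
By Euler's criterion 33 is a quadratic non-residue mod 47: no x satisfies x² ≡ 33 (mod 47).

No, no such integer exists.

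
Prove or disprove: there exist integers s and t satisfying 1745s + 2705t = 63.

No, no such integers exist.

gcd(1745, 2705) = 5, so every integer of the form 1745s + 2705t is a multiple of 5.
But 63 is not a multiple of 5 (it leaves remainder 3).
Hence no integers s, t satisfy the equation.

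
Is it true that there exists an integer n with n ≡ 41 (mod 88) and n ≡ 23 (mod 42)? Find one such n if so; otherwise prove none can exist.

n = 569

Here gcd(88, 42) = 2, and both 41 and 23 leave remainder 1 mod 2, so the system is consistent.
Step through n = 41, 41 + 88, 41 + 2·88, …: the values 41, 129, 217, 305, 393, 481, 569 reduce mod 42 to 41, 3, 7, 11, 15, 19, 23. The value 569 hits 23.
Indeed 569 ≡ 41 (mod 88) and 569 ≡ 23 (mod 42).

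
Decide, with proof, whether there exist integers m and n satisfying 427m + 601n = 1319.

m = 362, n = -255

427 and 601 are coprime, so 427m + 601n ranges over all of ℤ.
Euclidean algorithm: 601 = 1·427 + 174, 427 = 2·174 + 79, 174 = 2·79 + 16, 79 = 4·16 + 15, 16 = 1·15 + 1, 15 = 15·1 + 0.
Back-substituting, 1 = 16 − 1·15 = 16 − (79 − 4·16) = −79 + 5·16 = −79 + 5·(174 − 2·79) = 5·174 − 11·79 = 5·174 − 11·(427 − 2·174) = −11·427 + 27·174 = −11·427 + 27·(601 − 1·427) = 27·601 − 38·427; that is, 427·(-38) + 601·27 = 1.
Times 1319: 427·(-50122) + 601·35613 = 1319, so (-50122, 35613) solves it.
The general solution is m = -50122 + 601k, n = 35613 − 427k; taking k = 84 gives the smaller pair m = 362, n = -255.
Indeed 427·362 + 601·(-255) = 154574 − 153255 = 1319.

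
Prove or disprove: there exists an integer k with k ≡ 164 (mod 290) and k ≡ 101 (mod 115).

Reduce both congruences modulo 5, which divides 290 and 115: they say k ≡ 164 (mod 5) and k ≡ 101 (mod 5).
These are incompatible: 164 − 101 = 63 is not divisible by 5.
Therefore no such k exists.

No, no such integer exists.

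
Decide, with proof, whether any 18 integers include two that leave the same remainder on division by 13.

Yes.

Partition the integers by their residue mod 13; there are 13 classes.
Placing 18 integers into 13 classes, some class receives at least two — say a and b.
That is, a and b leave the same remainder on division by 13, as claimed.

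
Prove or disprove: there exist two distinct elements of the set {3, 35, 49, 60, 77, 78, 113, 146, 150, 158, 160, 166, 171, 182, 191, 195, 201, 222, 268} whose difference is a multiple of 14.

3 mod 14 = 3 and 171 mod 14 = 3, so 171 − 3 = 168 = 12·14.

3 and 171 are such a pair.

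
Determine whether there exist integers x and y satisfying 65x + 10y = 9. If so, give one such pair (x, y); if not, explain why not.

No, no such integers exist.

Any value of 65x + 10y is a multiple of gcd(65, 10) = 5.
But 9 is not a multiple of 5 (it leaves remainder 4).
Hence no integers x, y satisfy the equation.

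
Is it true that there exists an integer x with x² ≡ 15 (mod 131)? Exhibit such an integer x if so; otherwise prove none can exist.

x = 43 works: 43² = 1849, and 1849 − 15 = 1834 = 14·131.

x = 43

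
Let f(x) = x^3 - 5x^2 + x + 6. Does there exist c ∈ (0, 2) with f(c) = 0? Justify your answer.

Yes, f has a root in the interval.

f(0) = 6 and f(2) = -4, which have opposite signs.
As a polynomial, f is continuous on every closed interval.
So by the Intermediate Value Theorem there is a c strictly between 0 and 2 with f(c) = 0.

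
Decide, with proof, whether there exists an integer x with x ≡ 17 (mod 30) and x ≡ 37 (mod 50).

The moduli are not coprime: gcd(30, 50) = 10. Compatibility requires 10 ∣ (37 − 17) = 20, which holds, so solutions exist.
List candidates x ≡ 17 (mod 30): 17, 47, 77, 107, 137. Modulo 50 these are 17, 47, 27, 7, 37; 137 gives 37 as required.
Verify: 137 = 4·30 + 17 and 137 = 2·50 + 37. ✓

x = 137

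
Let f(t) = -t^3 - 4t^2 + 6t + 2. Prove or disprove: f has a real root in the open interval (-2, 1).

Yes, f has a root in the interval.

f(-2) = -18 and f(1) = 3, which have opposite signs.
Since f is a polynomial it is continuous on [-2, 1].
By the Intermediate Value Theorem, f takes the value 0 somewhere in the open interval.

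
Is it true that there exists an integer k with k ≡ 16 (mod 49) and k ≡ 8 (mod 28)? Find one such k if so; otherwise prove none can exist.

No, no such integer exists.

Reduce both congruences modulo 7, which divides 49 and 28: they say k ≡ 16 (mod 7) and k ≡ 8 (mod 7).
However 16 ≡ 2 and 8 ≡ 1 (mod 7), and 2 ≠ 1.
Therefore no such k exists.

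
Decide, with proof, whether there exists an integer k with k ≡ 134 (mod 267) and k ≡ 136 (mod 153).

gcd(267, 153) = 3. If k ≡ 134 (mod 267) and k ≡ 136 (mod 153), then k ≡ 134 (mod 3) and k ≡ 136 (mod 3).
But 134 mod 3 = 2 while 136 mod 3 = 1, a contradiction.
Therefore no such k exists.

No such integer exists.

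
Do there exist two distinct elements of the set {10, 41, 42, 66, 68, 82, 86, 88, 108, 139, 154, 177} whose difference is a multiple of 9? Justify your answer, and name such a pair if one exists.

Reduce each element mod 9: 10↦1, 41↦5, 42↦6, 66↦3, 68↦5, 82↦1, 86↦5, 88↦7, 108↦0, 139↦4, 154↦1, 177↦6. The residue 1 repeats (at 10 and 82), and 82 − 10 = 72 = 8·9.

10 and 82 are such a pair.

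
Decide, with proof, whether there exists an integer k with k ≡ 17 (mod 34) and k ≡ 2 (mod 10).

No such integer exists.

Both moduli are multiples of 2 = gcd(34, 10), so any solution would satisfy k ≡ 17 and k ≡ 2 modulo 2 simultaneously.
But 17 mod 2 = 1 while 2 mod 2 = 0, a contradiction.
So no integer satisfies both congruences.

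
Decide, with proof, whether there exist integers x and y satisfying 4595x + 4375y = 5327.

No, no such integers exist.

Any value of 4595x + 4375y is a multiple of gcd(4595, 4375) = 5.
However 5327 leaves remainder 2 on division by 5.
So the equation is unsolvable over ℤ.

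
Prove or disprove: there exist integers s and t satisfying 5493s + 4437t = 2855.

There are no such integers.

gcd(5493, 4437) = 3, so every integer of the form 5493s + 4437t is a multiple of 3.
However 2855 leaves remainder 2 on division by 3.
Therefore 5493s + 4437t = 2855 has no solution in integers.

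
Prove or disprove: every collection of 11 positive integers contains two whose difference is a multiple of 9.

True.

There are exactly 9 possible remainders on division by 9.
Placing 11 integers into 9 classes, some class receives at least two — say a and b.
Equal remainders mean a − b ≡ 0 (mod 9), so 9 divides their difference.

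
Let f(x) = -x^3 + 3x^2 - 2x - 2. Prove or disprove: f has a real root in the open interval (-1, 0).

Such a root exists.

f(-1) = 4 and f(0) = -2, which have opposite signs.
Since f is a polynomial it is continuous on [-1, 0].
By the Intermediate Value Theorem f must vanish at some point of (-1, 0).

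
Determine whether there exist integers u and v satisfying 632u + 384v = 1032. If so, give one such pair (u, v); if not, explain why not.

u = 15, v = -22

Every value of 632u + 384v is a multiple of gcd(632, 384) = 8; since 8 ∣ 1032, solutions exist.
Dividing through by 8 reduces the equation to 79u + 48v = 129.
Run the Euclidean algorithm on 79 and 48: 79 = 1·48 + 31, 48 = 1·31 + 17, 31 = 1·17 + 14, 17 = 1·14 + 3, 14 = 4·3 + 2, 3 = 1·2 + 1, 2 = 2·1 + 0.
Back-substituting, 1 = 3 − 1·2 = 3 − (14 − 4·3) = −14 + 5·3 = −14 + 5·(17 − 1·14) = 5·17 − 6·14 = 5·17 − 6·(31 − 1·17) = −6·31 + 11·17 = −6·31 + 11·(48 − 1·31) = 11·48 − 17·31 = 11·48 − 17·(79 − 1·48) = −17·79 + 28·48; that is, 79·(-17) + 48·28 = 1.
Multiplying through by 129: u = (-17)·129 = -2193, v = 28·129 = 3612 is a solution.
Shifting by a multiple of (48, −79) keeps it a solution: u = -2193 + 46·48 = 15, v = 3612 − 46·79 = -22.
Check: 632·15 + 384·(-22) = 9480 − 8448 = 1032. ✓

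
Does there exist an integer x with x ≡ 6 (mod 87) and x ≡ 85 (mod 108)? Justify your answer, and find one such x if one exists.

No such integer exists.

gcd(87, 108) = 3. If x ≡ 6 (mod 87) and x ≡ 85 (mod 108), then x ≡ 6 (mod 3) and x ≡ 85 (mod 3).
But 6 mod 3 = 0 while 85 mod 3 = 1, a contradiction.
Therefore no such x exists.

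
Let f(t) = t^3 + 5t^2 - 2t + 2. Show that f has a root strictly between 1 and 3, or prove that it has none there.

f(1) = 6 and f(3) = 68, both positive, so a sign-change argument is unavailable; we show f keeps this sign on the whole interval.
Substitute t = 1 + u, where 0 < u < 2 on the interval. Expanding, f(1 + u) = u^3 + 8u^2 + 11u + 6.
All 4 nonzero coefficients of this polynomial in u are positive; hence for u > 0 the value is a sum of positive terms (the constant 6 among them).
Therefore f(t) > 0 throughout (1, 3), and f has no zero there.

No.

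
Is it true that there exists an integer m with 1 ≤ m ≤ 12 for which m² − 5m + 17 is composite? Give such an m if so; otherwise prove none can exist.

The values for m = 1, 2, …, 12 are 13, 11, 11, 13, 17, 23, 31, 41, 53, 67, 83, 101, and each of these is prime.
So no value in the range makes the expression composite.

No such integer m in that range exists.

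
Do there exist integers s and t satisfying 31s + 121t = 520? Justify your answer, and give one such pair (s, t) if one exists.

s = 48, t = -8

31 and 121 are coprime, so 31s + 121t ranges over all of ℤ.
Euclidean algorithm: 121 = 3·31 + 28, 31 = 1·28 + 3, 28 = 9·3 + 1, 3 = 3·1 + 0.
Unwinding: 1 = 28 − 9·3 = 28 − 9·(31 − 1·28) = −9·31 + 10·28 = −9·31 + 10·(121 − 3·31) = 10·121 − 39·31, i.e. 31·(-39) + 121·10 = 1.
Multiplying through by 520: s = (-39)·520 = -20280, t = 10·520 = 5200 is a solution.
Shifting by a multiple of (121, −31) keeps it a solution: s = -20280 + 168·121 = 48, t = 5200 − 168·31 = -8.
Indeed 31·48 + 121·(-8) = 1488 − 968 = 520.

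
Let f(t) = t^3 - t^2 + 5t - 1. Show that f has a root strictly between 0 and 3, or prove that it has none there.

f(0) = -1 and f(3) = 32, which have opposite signs.
f is continuous everywhere (it is a polynomial), in particular on [0, 3].
By the Intermediate Value Theorem f must vanish at some point of (0, 3).

Such a root exists.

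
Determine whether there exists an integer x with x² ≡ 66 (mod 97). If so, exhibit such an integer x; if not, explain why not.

x = 58

Take x = 58. Then 58² = 3364 = 34·97 + 66, so 58² ≡ 66 (mod 97).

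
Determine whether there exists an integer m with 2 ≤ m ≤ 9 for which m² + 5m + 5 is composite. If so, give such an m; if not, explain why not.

At m = 5: 5² + 5·5 + 5 = 55 = 5·11, which is composite.

m = 5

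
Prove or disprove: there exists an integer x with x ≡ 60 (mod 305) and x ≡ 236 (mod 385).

Reduce both congruences modulo 5, which divides 305 and 385: they say x ≡ 60 (mod 5) and x ≡ 236 (mod 5).
However 60 ≡ 0 and 236 ≡ 1 (mod 5), and 0 ≠ 1.
Therefore no such x exists.

No, no such integer exists.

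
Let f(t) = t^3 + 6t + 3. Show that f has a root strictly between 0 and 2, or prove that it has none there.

f(0) = 3 and f(2) = 23, both positive.
The derivative f'(t) = 3t^2 + 6 is a quadratic with discriminant 0² − 4·3·6 = -72 < 0; it never vanishes, so it is always positive (sign of the leading coefficient).
Hence f is strictly increasing on ℝ, and in particular on [0, 2]. A strictly monotone function with same-sign endpoint values stays positive on the whole interval, so f has no zero in (0, 2).

f has no root in that interval.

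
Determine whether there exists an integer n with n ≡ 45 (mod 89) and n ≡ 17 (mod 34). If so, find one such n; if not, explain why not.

n = 935

gcd(89, 34) = 1, so the Chinese Remainder Theorem guarantees exactly one residue class mod 3026 satisfying both.
Any solution of the first congruence is n = 45 + 89t; substituting into the second, 89t ≡ 17 − 45 ≡ 6 (mod 34).
89 ≡ 21 (mod 34), so this reads 21t ≡ 6 (mod 34). To invert 21 modulo 34: 34 = 1·21 + 13, 21 = 1·13 + 8, 13 = 1·8 + 5, 8 = 1·5 + 3, 5 = 1·3 + 2, 3 = 1·2 + 1, 2 = 2·1 + 0, and unwinding, 1 = 3 − 1·2 = 3 − (5 − 1·3) = −5 + 2·3 = −5 + 2·(8 − 1·5) = 2·8 − 3·5 = 2·8 − 3·(13 − 1·8) = −3·13 + 5·8 = −3·13 + 5·(21 − 1·13) = 5·21 − 8·13 = 5·21 − 8·(34 − 1·21) = −8·34 + 13·21. Thus 21⁻¹ ≡ 13 (mod 34).
Multiplying by 13: t ≡ 13·6 = 78 ≡ 10 (mod 34).
Taking t = 10 gives n = 45 + 89·10 = 935.
Check: 935 mod 89 = 45, 935 mod 34 = 17. ✓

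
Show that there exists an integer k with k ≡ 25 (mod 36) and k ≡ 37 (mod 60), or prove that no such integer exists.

k = 97

Here gcd(36, 60) = 12, and both 25 and 37 leave remainder 1 mod 12, so the system is consistent.
List candidates k ≡ 25 (mod 36): 25, 61, 97. Modulo 60 these are 25, 1, 37; 97 gives 37 as required.
Verify: 97 = 2·36 + 25 and 97 = 1·60 + 37. ✓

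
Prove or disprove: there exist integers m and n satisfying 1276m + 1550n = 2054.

m = 479, n = -393

Every value of 1276m + 1550n is a multiple of gcd(1276, 1550) = 2; since 2 ∣ 2054, solutions exist.
Dividing through by 2 reduces the equation to 638m + 775n = 1027.
Euclidean algorithm: 775 = 1·638 + 137, 638 = 4·137 + 90, 137 = 1·90 + 47, 90 = 1·47 + 43, 47 = 1·43 + 4, 43 = 10·4 + 3, 4 = 1·3 + 1, 3 = 3·1 + 0.
Working back up the chain: 1 = 4 − 1·3 = 4 − (43 − 10·4) = −43 + 11·4 = −43 + 11·(47 − 1·43) = 11·47 − 12·43 = 11·47 − 12·(90 − 1·47) = −12·90 + 23·47 = −12·90 + 23·(137 − 1·90) = 23·137 − 35·90 = 23·137 − 35·(638 − 4·137) = −35·638 + 163·137 = −35·638 + 163·(775 − 1·638) = 163·775 − 198·638. So 638·(-198) + 775·163 = 1.
Scaling by 1027 gives the particular solution (m, n) = (-203346, 167401).
Shifting by a multiple of (775, −638) keeps it a solution: m = -203346 + 263·775 = 479, n = 167401 − 263·638 = -393.
Check: 1276·479 + 1550·(-393) = 611204 − 609150 = 2054. ✓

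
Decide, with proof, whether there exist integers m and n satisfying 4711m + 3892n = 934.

No such integers exist.

Both 4711 and 3892 are divisible by gcd(4711, 3892) = 7, hence so is any combination 4711m + 3892n.
However 934 leaves remainder 3 on division by 7.
Therefore 4711m + 3892n = 934 has no solution in integers.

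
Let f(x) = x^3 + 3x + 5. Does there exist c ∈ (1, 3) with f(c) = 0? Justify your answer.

Evaluate at the endpoints: f(1) = 9, f(3) = 41 — same sign (positive).
f'(x) = 3x^2 + 3 has discriminant 0² − 4·3·3 = -36 < 0, so f' has no real roots and is positive for every real x.
So f is strictly increasing; between 1 and 3 its values lie between f(1) = 9 and f(3) = 41, all positive. Therefore f has no root in (1, 3).

No such root exists.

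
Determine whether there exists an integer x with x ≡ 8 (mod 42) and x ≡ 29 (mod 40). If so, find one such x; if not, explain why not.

No, no such integer exists.

Reduce both congruences modulo 2, which divides 42 and 40: they say x ≡ 8 (mod 2) and x ≡ 29 (mod 2).
These are incompatible: 8 − 29 = -21 is not divisible by 2.
Hence the system has no solution.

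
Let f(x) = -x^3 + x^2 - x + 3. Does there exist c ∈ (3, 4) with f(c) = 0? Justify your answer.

No such root exists.

f(3) = -18 and f(4) = -49, both negative.
The derivative f'(x) = -3x^2 + 2x - 1 is a quadratic with discriminant 2² − 4·(-3)·(-1) = -8 < 0; it never vanishes, so it is always negative (sign of the leading coefficient).
Hence f is strictly decreasing on ℝ, and in particular on [3, 4]. A strictly monotone function with same-sign endpoint values stays negative on the whole interval, so f has no zero in (3, 4).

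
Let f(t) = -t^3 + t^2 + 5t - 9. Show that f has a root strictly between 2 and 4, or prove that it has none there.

The endpoint values f(2) = -3 and f(4) = -37 are both negative. Claim: f(t) < 0 for every t in (2, 4).
Shift to the endpoint 2: with t = 2 + u (0 < u < 2), one computes f(2 + u) = -u^3 - 5u^2 - 3u - 3.
The nonzero coefficients here are all negative, so for u > 0 every term is negative (or zero), and the constant term -3 is strictly negative.
So f is strictly negative on (2, 4); no root exists in the interval.

No such root exists.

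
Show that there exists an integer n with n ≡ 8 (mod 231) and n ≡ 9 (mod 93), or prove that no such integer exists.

No such integer exists.

Reduce both congruences modulo 3, which divides 231 and 93: they say n ≡ 8 (mod 3) and n ≡ 9 (mod 3).
These are incompatible: 8 − 9 = -1 is not divisible by 3.
So no integer satisfies both congruences.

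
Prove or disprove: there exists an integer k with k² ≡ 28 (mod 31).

k = 11

k = 11 works: 11² = 121, and 121 − 28 = 93 = 3·31.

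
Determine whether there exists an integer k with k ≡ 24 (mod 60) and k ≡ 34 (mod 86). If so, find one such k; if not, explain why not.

k = 2184

gcd(60, 86) = 2. A simultaneous solution exists iff 24 ≡ 34 (mod 2); here 24 mod 2 = 0 = 34 mod 2, so it does.
Write k = 24 + 60t. Then 60t ≡ 34 − 24 ≡ 10 (mod 86); dividing through by 2 gives 30t ≡ 5 (mod 43).
Invert 30 mod 43 by the Euclidean algorithm: 43 = 1·30 + 13, 30 = 2·13 + 4, 13 = 3·4 + 1, 4 = 4·1 + 0; back-substituting, 1 = 13 − 3·4 = 13 − 3·(30 − 2·13) = −3·30 + 7·13 = −3·30 + 7·(43 − 1·30) = 7·43 − 10·30. Hence 30·(-10) ≡ 1, so 30⁻¹ ≡ -10 ≡ 33 (mod 43).
Therefore t ≡ 33·5 = 165 ≡ 36 (mod 43).
Then k = 24 + 60·36 = 2184.
Indeed 2184 ≡ 24 (mod 60) and 2184 ≡ 34 (mod 86).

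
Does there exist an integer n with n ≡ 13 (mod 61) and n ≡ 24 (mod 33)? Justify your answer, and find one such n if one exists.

gcd(61, 33) = 1, so the Chinese Remainder Theorem guarantees exactly one residue class mod 2013 satisfying both.
Write n = 13 + 61t and require 13 + 61t ≡ 24 (mod 33), i.e. 61t ≡ 11 (mod 33).
61 ≡ 28 (mod 33), so this reads 28t ≡ 11 (mod 33). Note 28·13 = 364 ≡ 1 (mod 33) (as 364 − 1 = 11·33), so 28⁻¹ ≡ 13.
Multiplying by 13: t ≡ 13·11 = 143 ≡ 11 (mod 33).
Taking t = 11 gives n = 13 + 61·11 = 684.
Verify: 684 = 11·61 + 13 and 684 = 20·33 + 24. ✓

n = 684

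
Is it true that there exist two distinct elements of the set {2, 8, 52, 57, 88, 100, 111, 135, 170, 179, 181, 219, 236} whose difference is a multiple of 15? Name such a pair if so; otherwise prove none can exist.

Reduce each element modulo 15: 2↦2, 8↦8, 52↦7, 57↦12, 88↦13, 100↦10, 111↦6, 135↦0, 170↦5, 179↦14, 181↦1, 219↦9, 236↦11.
These 13 residues are pairwise different, hence no difference of two elements is divisible by 15.

There is no such pair.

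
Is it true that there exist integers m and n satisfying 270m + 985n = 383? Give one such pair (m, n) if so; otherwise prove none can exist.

Both 270 and 985 are divisible by gcd(270, 985) = 5, hence so is any combination 270m + 985n.
But 383 = 5·76 + 3, so 5 ∤ 383.
Hence no integers m, n satisfy the equation.

There are no such integers.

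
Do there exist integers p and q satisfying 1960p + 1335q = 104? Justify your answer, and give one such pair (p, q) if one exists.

Any value of 1960p + 1335q is a multiple of gcd(1960, 1335) = 5.
But 104 = 5·20 + 4, so 5 ∤ 104.
Hence no integers p, q satisfy the equation.

No such integers exist.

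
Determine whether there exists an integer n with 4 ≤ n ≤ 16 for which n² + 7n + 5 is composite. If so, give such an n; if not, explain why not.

n = 15

At n = 15: 15² + 7·15 + 5 = 335 = 5·67, which is composite.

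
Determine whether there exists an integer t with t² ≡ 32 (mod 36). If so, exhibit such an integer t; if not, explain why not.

Since 3 ∣ 36, a solution of t² ≡ 32 (mod 36) would also satisfy t² ≡ 32 ≡ 2 (mod 3).
Since (3 − t)² ≡ t² (mod 3), it suffices to square t = 0, 1, …, 1: the residues are 0, 1.
The set of squares mod 3 is therefore {0, 1}, which does not contain 2.
Therefore t² ≡ 32 (mod 36) has no solution.

There is no such integer.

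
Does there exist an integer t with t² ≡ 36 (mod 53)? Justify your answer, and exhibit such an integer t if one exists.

t = 47 works: 47² = 2209, and 2209 − 36 = 2173 = 41·53.

t = 47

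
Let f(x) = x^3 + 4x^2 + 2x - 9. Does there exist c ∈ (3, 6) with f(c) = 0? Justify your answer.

The endpoint values f(3) = 60 and f(6) = 363 are both positive. Claim: f(x) > 0 for every x in (3, 6).
Substitute x = 3 + u, where 0 < u < 3 on the interval. Expanding, f(3 + u) = u^3 + 13u^2 + 53u + 60.
The nonzero coefficients here are all positive, so for u > 0 every term is positive (or zero), and the constant term 60 is strictly positive.
Therefore f(x) > 0 throughout (3, 6), and f has no zero there.

f has no root in that interval.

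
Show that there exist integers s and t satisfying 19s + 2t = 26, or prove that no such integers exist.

Since gcd(19, 2) = 1, every integer is an integer combination of 19 and 2.
Run the Euclidean algorithm on 19 and 2: 19 = 9·2 + 1, 2 = 2·1 + 0.
Unwinding: 1 = 19 − 9·2, i.e. 19·1 + 2·(-9) = 1.
Scaling by 26 gives the particular solution (s, t) = (26, -234).
Shifting by a multiple of (2, −19) keeps it a solution: s = 26 − 13·2 = 0, t = -234 + 13·19 = 13.
Indeed 19·0 + 2·13 = 0 + 26 = 26.

s = 0, t = 13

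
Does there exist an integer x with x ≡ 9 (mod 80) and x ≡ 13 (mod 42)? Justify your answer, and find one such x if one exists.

x = 1609

The moduli are not coprime: gcd(80, 42) = 2. Compatibility requires 2 ∣ (13 − 9) = 4, which holds, so solutions exist.
Put x = 9 + 80t, so we need 80t ≡ 4 (mod 42), equivalently (divide by 2) 40t ≡ 2 (mod 21).
40 ≡ 19 (mod 21), so this reads 19t ≡ 2 (mod 21). To invert 19 modulo 21: 21 = 1·19 + 2, 19 = 9·2 + 1, 2 = 2·1 + 0, and unwinding, 1 = 19 − 9·2 = 19 − 9·(21 − 1·19) = −9·21 + 10·19. Thus 19⁻¹ ≡ 10 (mod 21).
Multiplying by 10: t ≡ 10·2 = 20 (mod 21).
Then x = 9 + 80·20 = 1609.
Indeed 1609 ≡ 9 (mod 80) and 1609 ≡ 13 (mod 42).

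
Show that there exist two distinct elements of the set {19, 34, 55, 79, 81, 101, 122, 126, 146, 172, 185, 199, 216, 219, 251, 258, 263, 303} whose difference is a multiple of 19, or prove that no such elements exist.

There is no such pair.

Residues mod 19: 19↦0, 34↦15, 55↦17, 79↦3, 81↦5, 101↦6, 122↦8, 126↦12, 146↦13, 172↦1, 185↦14, 199↦9, 216↦7, 219↦10, 251↦4, 258↦11, 263↦16, 303↦18.
No residue repeats among the 18 elements, so no pair has difference ≡ 0 (mod 19).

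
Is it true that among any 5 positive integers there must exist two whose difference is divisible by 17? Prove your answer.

No, the set {29, 30, 31, 32, 33} is a counterexample.

Consider the 5 integers 29, 30, …, 33. They lie in distinct residue classes modulo 17, since 5 ≤ 17.
No two share a residue, so no pair has difference divisible by 17; the claim fails for this set.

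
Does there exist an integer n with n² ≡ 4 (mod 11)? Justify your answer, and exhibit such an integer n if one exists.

n = 9

Take n = 9. Then 9² = 81 = 7·11 + 4, so 9² ≡ 4 (mod 11).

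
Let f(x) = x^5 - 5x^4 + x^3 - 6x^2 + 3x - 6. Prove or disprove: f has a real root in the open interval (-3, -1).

f(-3) = -744 and f(-1) = -22, both negative, so a sign-change argument is unavailable; we show f keeps this sign on the whole interval.
Shift to the endpoint -1: with x = -1 − u (0 < u < 2), one computes f(-1 − u) = -u^5 - 10u^4 - 31u^3 - 49u^2 - 43u - 22.
All 6 nonzero coefficients of this polynomial in u are negative; hence for u > 0 the value is a sum of negative terms (the constant -22 among them).
So f is strictly negative on (-3, -1); no root exists in the interval.

No such root exists.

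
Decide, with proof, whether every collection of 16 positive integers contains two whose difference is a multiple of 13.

Yes, this is always true.

Each integer lies in one of the 13 residue classes modulo 13.
Since 16 > 13, two of the 16 integers must share a residue class by the pigeonhole principle; call them a and b.
Their difference a − b is then a multiple of 13.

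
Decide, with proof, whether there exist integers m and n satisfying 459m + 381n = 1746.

m = 81, n = -93

Every value of 459m + 381n is a multiple of gcd(459, 381) = 3; since 3 ∣ 1746, solutions exist.
Dividing through by 3 reduces the equation to 153m + 127n = 582.
Dividing repeatedly: 153 = 1·127 + 26, 127 = 4·26 + 23, 26 = 1·23 + 3, 23 = 7·3 + 2, 3 = 1·2 + 1, 2 = 2·1 + 0.
Working back up the chain: 1 = 3 − 1·2 = 3 − (23 − 7·3) = −23 + 8·3 = −23 + 8·(26 − 1·23) = 8·26 − 9·23 = 8·26 − 9·(127 − 4·26) = −9·127 + 44·26 = −9·127 + 44·(153 − 1·127) = 44·153 − 53·127. So 153·44 + 127·(-53) = 1.
Times 582: 153·25608 + 127·(-30846) = 582, so (25608, -30846) solves it.
Shifting by a multiple of (127, −153) keeps it a solution: m = 25608 − 201·127 = 81, n = -30846 + 201·153 = -93.
Check: 459·81 + 381·(-93) = 37179 − 35433 = 1746. ✓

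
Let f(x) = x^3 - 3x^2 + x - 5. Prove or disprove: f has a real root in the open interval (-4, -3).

No.

The endpoint values f(-4) = -121 and f(-3) = -62 are both negative. Claim: f(x) < 0 for every x in (-4, -3).
Shift to the endpoint -3: with x = -3 − u (0 < u < 1), one computes f(-3 − u) = -u^3 - 12u^2 - 46u - 62.
All 4 nonzero coefficients of this polynomial in u are negative; hence for u > 0 the value is a sum of negative terms (the constant -62 among them).
So f is strictly negative on (-4, -3); no root exists in the interval.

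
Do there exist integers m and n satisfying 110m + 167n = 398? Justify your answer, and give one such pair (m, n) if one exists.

110 and 167 are coprime, so 110m + 167n ranges over all of ℤ.
Euclidean algorithm: 167 = 1·110 + 57, 110 = 1·57 + 53, 57 = 1·53 + 4, 53 = 13·4 + 1, 4 = 4·1 + 0.
Unwinding: 1 = 53 − 13·4 = 53 − 13·(57 − 1·53) = −13·57 + 14·53 = −13·57 + 14·(110 − 1·57) = 14·110 − 27·57 = 14·110 − 27·(167 − 1·110) = −27·167 + 41·110, i.e. 110·41 + 167·(-27) = 1.
Times 398: 110·16318 + 167·(-10746) = 398, so (16318, -10746) solves it.
The general solution is m = 16318 + 167k, n = -10746 − 110k; taking k = -97 gives the smaller pair m = 119, n = -76.
Check: 110·119 + 167·(-76) = 13090 − 12692 = 398. ✓

m = 119, n = -76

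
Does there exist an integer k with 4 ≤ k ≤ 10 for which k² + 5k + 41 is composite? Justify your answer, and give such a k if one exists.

k = 5

At k = 5: 5² + 5·5 + 41 = 91 = 7·13, which is composite.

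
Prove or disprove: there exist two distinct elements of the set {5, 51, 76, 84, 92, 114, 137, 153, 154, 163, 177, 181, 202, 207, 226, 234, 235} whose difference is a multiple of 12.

The pair (5, 137) works.

Reduce each element mod 12: 5↦5, 51↦3, 76↦4, 84↦0, 92↦8, 114↦6, 137↦5, 153↦9, 154↦10, 163↦7, 177↦9, 181↦1, 202↦10, 207↦3, 226↦10, 234↦6, 235↦7. The residue 5 repeats (at 5 and 137), and 137 − 5 = 132 = 11·12.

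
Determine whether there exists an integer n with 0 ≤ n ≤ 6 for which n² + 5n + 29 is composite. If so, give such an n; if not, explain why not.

At n = 4: 4² + 5·4 + 29 = 65 = 5·13, which is composite.

n = 4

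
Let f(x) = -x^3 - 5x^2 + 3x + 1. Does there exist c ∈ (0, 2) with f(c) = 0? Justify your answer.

f(0) = 1 and f(2) = -21, which have opposite signs.
f is continuous everywhere (it is a polynomial), in particular on [0, 2].
The Intermediate Value Theorem then guarantees some c ∈ (0, 2) with f(c) = 0.

Yes, f has a root in the interval.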